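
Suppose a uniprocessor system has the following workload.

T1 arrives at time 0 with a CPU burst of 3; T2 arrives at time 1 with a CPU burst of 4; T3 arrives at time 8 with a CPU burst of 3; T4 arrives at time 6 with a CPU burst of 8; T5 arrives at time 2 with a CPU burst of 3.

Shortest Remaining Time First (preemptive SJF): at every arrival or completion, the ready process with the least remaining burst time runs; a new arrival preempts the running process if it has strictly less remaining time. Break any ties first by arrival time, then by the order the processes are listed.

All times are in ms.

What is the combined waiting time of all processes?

Schedule: | T1 0-3 | T5 3-6 | T2 6-10 | T3 10-13 | T4 13-21 |
Completion: T1=3  T2=10  T3=13  T4=21  T5=6
Waiting = turnaround − burst: T1=0, T2=5, T3=2, T4=7, T5=1
Total waiting = 0 + 5 + 2 + 7 + 1 = 15

15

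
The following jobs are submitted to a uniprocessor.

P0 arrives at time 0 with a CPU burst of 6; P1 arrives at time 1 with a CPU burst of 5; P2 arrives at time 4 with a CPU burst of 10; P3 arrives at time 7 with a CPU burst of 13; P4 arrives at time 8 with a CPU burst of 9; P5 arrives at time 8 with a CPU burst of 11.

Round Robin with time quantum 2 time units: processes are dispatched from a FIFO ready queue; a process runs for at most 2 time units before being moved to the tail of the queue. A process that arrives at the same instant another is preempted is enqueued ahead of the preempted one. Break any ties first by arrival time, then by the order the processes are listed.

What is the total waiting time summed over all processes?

151

Schedule: | P0 0-2 | P1 2-4 | P0 4-6 | P2 6-8 | P1 8-10 | P0 10-12 | P3 12-14 | P4 14-16 | P5 16-18 | P2 18-20 | P1 20-21 | P3 21-23 | P4 23-25 | P5 25-27 | P2 27-29 | P3 29-31 | P4 31-33 | P5 33-35 | P2 35-37 | P3 37-39 | P4 39-41 | P5 41-43 | P2 43-45 | P3 45-47 | P4 47-48 | P5 48-50 | P3 50-52 | P5 52-53 | P3 53-54 |
Completion: P0=12  P1=21  P2=45  P3=54  P4=48  P5=53
Turnaround (C−A): P0=12  P1=20  P2=41  P3=47  P4=40  P5=45
Waiting = turnaround − burst: P0=6, P1=15, P2=31, P3=34, P4=31, P5=34
Total waiting = 6 + 15 + 31 + 34 + 31 + 34 = 151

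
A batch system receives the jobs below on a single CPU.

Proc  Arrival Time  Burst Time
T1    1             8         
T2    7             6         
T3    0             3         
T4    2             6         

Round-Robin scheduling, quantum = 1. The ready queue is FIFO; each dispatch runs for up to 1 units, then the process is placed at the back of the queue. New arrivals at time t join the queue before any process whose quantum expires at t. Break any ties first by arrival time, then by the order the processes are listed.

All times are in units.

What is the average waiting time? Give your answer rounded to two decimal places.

Schedule: | T3 0-1 | T1 1-2 | T3 2-3 | T4 3-4 | T1 4-5 | T3 5-6 | T4 6-7 | T1 7-8 | T2 8-9 | T4 9-10 | T1 10-11 | T2 11-12 | T4 12-13 | T1 13-14 | T2 14-15 | T4 15-16 | T1 16-17 | T2 17-18 | T4 18-19 | T1 19-20 | T2 20-21 | T1 21-22 | T2 22-23 |
Completion: T1=22  T2=23  T3=6  T4=19
Waiting times: T1=13, T2=10, T3=3, T4=11
Average waiting = (13+10+3+11) / 4 = 37/4 = 9.25

9.25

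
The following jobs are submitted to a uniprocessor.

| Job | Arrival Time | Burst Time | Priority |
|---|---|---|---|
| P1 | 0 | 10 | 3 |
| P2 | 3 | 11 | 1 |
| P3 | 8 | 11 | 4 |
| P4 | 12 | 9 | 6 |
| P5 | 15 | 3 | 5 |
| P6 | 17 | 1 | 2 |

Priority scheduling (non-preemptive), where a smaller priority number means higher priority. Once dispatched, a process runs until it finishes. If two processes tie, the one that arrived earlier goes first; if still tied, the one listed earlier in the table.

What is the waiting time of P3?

14

Timeline: | P1 0-10 | P2 10-21 | P6 21-22 | P3 22-33 | P5 33-36 | P4 36-45 |
Completion: P1=10  P2=21  P3=33  P4=45  P5=36  P6=22
Waiting(P3) = turnaround − burst = 25 − 11 = 14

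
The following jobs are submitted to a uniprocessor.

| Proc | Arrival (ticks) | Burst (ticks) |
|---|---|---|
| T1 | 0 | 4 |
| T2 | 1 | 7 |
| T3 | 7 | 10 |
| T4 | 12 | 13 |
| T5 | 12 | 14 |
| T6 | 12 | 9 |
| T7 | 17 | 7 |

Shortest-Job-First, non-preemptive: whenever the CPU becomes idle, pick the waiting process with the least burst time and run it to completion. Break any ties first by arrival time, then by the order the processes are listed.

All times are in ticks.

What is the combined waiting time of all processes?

Schedule: | T1 0-4 | T2 4-11 | T3 11-21 | T7 21-28 | T6 28-37 | T4 37-50 | T5 50-64 |
Completion: T1=4  T2=11  T3=21  T4=50  T5=64  T6=37  T7=28
Turnaround (C−A): T1=4  T2=10  T3=14  T4=38  T5=52  T6=25  T7=11
Waiting = turnaround − burst: T1=0, T2=3, T3=4, T4=25, T5=38, T6=16, T7=4
Total waiting = 0 + 3 + 4 + 25 + 38 + 16 + 4 = 90

90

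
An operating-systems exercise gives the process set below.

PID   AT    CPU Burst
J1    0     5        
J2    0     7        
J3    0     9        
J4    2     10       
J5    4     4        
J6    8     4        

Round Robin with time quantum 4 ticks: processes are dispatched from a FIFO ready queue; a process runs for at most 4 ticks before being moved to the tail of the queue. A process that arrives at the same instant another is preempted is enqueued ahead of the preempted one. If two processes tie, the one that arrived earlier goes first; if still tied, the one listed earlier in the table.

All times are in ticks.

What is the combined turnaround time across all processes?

156

Gantt: | J1 0-4 | J2 4-8 | J3 8-12 | J4 12-16 | J5 16-20 | J1 20-21 | J6 21-25 | J2 25-28 | J3 28-32 | J4 32-36 | J3 36-37 | J4 37-39 |
Completion: J1=21  J2=28  J3=37  J4=39  J5=20  J6=25
Turnaround (C−A): J1=21  J2=28  J3=37  J4=37  J5=16  J6=17
Turnaround = completion − arrival: J1=21, J2=28, J3=37, J4=37, J5=16, J6=17
Total turnaround = 21 + 28 + 37 + 37 + 16 + 17 = 156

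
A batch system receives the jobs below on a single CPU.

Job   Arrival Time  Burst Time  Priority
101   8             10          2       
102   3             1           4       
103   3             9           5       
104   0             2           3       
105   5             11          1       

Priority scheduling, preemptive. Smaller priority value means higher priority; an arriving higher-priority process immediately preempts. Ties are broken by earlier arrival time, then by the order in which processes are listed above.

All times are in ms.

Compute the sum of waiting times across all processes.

Timeline: | 104 0-2 | idle 2-3 | 102 3-4 | 103 4-5 | 105 5-16 | 101 16-26 | 103 26-34 |
Completion: 101=26  102=4  103=34  104=2  105=16
Turnaround (C−A): 101=18  102=1  103=31  104=2  105=11
Waiting = turnaround − burst: 101=8, 102=0, 103=22, 104=0, 105=0
Total waiting = 8 + 0 + 22 + 0 + 0 = 30

30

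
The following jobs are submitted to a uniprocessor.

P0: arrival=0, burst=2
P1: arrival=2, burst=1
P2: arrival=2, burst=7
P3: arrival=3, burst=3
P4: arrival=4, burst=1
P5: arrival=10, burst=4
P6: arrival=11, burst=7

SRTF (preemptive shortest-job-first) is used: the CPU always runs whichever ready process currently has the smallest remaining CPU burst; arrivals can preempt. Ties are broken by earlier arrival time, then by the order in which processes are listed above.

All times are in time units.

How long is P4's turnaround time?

Schedule: | P0 0-2 | P1 2-3 | P3 3-4 | P4 4-5 | P3 5-7 | P2 7-14 | P5 14-18 | P6 18-25 |
Completion: P0=2  P1=3  P2=14  P3=7  P4=5  P5=18  P6=25
Turnaround (C−A): P0=2  P1=1  P2=12  P3=4  P4=1  P5=8  P6=14
Turnaround(P4) = completion − arrival = 5 − 4 = 1

1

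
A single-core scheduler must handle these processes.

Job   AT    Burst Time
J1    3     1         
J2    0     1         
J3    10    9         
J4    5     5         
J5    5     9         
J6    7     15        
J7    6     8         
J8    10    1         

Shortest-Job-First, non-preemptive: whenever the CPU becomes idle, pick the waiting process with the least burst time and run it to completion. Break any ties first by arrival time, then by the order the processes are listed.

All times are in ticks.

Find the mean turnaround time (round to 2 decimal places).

14.50

Schedule: | J2 0-1 | idle 1-3 | J1 3-4 | idle 4-5 | J4 5-10 | J8 10-11 | J7 11-19 | J5 19-28 | J3 28-37 | J6 37-52 |
Completion: J1=4  J2=1  J3=37  J4=10  J5=28  J6=52  J7=19  J8=11
Turnaround (C−A): J1=1  J2=1  J3=27  J4=5  J5=23  J6=45  J7=13  J8=1
Turnaround times: J1=1, J2=1, J3=27, J4=5, J5=23, J6=45, J7=13, J8=1
Average turnaround = (1+1+27+5+23+45+13+1) / 8 = 116/8 = 14.50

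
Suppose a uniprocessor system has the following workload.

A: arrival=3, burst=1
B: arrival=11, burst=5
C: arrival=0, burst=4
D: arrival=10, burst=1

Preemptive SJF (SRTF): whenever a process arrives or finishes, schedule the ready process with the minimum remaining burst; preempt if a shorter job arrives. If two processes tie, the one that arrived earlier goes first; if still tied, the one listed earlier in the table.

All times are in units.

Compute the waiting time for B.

0

Timeline: | C 0-4 | A 4-5 | idle 5-10 | D 10-11 | B 11-16 |
Completion: A=5  B=16  C=4  D=11
Turnaround (C−A): A=2  B=5  C=4  D=1
Waiting(B) = turnaround − burst = 5 − 5 = 0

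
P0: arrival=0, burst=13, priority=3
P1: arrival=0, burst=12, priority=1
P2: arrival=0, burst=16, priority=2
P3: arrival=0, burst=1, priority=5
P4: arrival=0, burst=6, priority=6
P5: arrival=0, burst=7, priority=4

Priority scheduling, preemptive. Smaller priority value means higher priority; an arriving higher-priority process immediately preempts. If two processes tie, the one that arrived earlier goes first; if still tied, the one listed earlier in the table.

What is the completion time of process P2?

Timeline: | P1 0-12 | P2 12-28 | P0 28-41 | P5 41-48 | P3 48-49 | P4 49-55 |
Completion: P0=41  P1=12  P2=28  P3=49  P4=55  P5=48
Turnaround (C−A): P0=41  P1=12  P2=28  P3=49  P4=55  P5=48

28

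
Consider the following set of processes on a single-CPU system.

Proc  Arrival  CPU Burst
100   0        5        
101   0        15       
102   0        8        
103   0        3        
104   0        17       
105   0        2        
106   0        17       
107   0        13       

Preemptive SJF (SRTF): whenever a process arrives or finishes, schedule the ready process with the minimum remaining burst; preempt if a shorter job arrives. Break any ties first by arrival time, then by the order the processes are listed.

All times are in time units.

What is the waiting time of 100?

5

Timeline: | 105 0-2 | 103 2-5 | 100 5-10 | 102 10-18 | 107 18-31 | 101 31-46 | 104 46-63 | 106 63-80 |
Completion: 100=10  101=46  102=18  103=5  104=63  105=2  106=80  107=31
Turnaround (C−A): 100=10  101=46  102=18  103=5  104=63  105=2  106=80  107=31
Waiting(100) = turnaround − burst = 10 − 5 = 5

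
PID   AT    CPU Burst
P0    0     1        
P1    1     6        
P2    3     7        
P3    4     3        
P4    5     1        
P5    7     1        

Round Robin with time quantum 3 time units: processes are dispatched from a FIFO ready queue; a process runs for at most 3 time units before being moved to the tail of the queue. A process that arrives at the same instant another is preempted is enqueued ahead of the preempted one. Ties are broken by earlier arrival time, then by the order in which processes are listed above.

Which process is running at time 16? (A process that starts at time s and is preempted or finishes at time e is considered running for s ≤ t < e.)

P2

Schedule: | P0 0-1 | P1 1-4 | P2 4-7 | P3 7-10 | P1 10-13 | P4 13-14 | P5 14-15 | P2 15-19 |
Completion: P0=1  P1=13  P2=19  P3=10  P4=14  P5=15
Turnaround (C−A): P0=1  P1=12  P2=16  P3=6  P4=9  P5=8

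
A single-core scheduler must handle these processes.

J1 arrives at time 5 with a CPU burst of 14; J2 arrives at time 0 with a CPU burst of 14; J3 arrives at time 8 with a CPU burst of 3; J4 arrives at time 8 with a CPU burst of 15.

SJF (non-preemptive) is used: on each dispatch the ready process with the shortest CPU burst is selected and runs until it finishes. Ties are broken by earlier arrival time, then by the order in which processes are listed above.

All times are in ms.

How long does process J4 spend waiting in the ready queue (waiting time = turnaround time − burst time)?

Schedule: | J2 0-14 | J3 14-17 | J1 17-31 | J4 31-46 |
Completion: J1=31  J2=14  J3=17  J4=46
Turnaround (C−A): J1=26  J2=14  J3=9  J4=38
Waiting(J4) = turnaround − burst = 38 − 15 = 23

23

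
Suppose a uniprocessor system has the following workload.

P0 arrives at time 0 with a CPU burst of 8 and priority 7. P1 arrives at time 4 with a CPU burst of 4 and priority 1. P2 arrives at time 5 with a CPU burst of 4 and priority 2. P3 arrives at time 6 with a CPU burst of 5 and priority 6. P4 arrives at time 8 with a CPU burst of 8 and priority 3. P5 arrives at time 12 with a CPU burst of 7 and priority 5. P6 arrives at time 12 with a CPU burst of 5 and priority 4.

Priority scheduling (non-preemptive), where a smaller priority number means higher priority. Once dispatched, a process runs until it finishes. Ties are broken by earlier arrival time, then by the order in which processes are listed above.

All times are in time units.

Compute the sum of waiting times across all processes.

78

Schedule: | P0 0-8 | P1 8-12 | P2 12-16 | P4 16-24 | P6 24-29 | P5 29-36 | P3 36-41 |
Completion: P0=8  P1=12  P2=16  P3=41  P4=24  P5=36  P6=29
Waiting = turnaround − burst: P0=0, P1=4, P2=7, P3=30, P4=8, P5=17, P6=12
Total waiting = 0 + 4 + 7 + 30 + 8 + 17 + 12 = 78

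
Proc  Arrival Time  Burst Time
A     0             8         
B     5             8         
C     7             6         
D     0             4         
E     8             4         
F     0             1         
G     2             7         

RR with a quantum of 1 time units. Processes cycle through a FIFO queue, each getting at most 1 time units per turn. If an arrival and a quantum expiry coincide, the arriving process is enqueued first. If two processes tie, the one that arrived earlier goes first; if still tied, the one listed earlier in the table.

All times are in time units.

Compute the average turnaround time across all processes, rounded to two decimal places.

Gantt: | A 0-1 | D 1-2 | F 2-3 | A 3-4 | G 4-5 | D 5-6 | A 6-7 | B 7-8 | G 8-9 | D 9-10 | C 10-11 | A 11-12 | E 12-13 | B 13-14 | G 14-15 | D 15-16 | C 16-17 | A 17-18 | E 18-19 | B 19-20 | G 20-21 | C 21-22 | A 22-23 | E 23-24 | B 24-25 | G 25-26 | C 26-27 | A 27-28 | E 28-29 | B 29-30 | G 30-31 | C 31-32 | A 32-33 | B 33-34 | G 34-35 | C 35-36 | B 36-38 |
Completion: A=33  B=38  C=36  D=16  E=29  F=3  G=35
Turnaround (C−A): A=33  B=33  C=29  D=16  E=21  F=3  G=33
Turnaround times: A=33, B=33, C=29, D=16, E=21, F=3, G=33
Average turnaround = (33+33+29+16+21+3+33) / 7 = 168/7 = 24.00

24.00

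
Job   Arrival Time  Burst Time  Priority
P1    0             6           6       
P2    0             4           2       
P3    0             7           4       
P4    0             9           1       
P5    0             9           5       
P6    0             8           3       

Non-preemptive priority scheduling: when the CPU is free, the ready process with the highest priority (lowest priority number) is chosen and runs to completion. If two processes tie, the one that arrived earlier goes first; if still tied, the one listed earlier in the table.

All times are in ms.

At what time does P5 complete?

37

Gantt: | P4 0-9 | P2 9-13 | P6 13-21 | P3 21-28 | P5 28-37 | P1 37-43 |
Completion: P1=43  P2=13  P3=28  P4=9  P5=37  P6=21
Turnaround (C−A): P1=43  P2=13  P3=28  P4=9  P5=37  P6=21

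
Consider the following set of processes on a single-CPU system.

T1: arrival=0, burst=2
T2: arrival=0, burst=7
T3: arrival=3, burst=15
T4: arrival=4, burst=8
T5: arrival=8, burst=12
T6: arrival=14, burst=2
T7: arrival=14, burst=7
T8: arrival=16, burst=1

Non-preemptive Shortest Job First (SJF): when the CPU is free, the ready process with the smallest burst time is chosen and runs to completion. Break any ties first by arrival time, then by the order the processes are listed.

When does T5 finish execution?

39

Schedule: | T1 0-2 | T2 2-9 | T4 9-17 | T8 17-18 | T6 18-20 | T7 20-27 | T5 27-39 | T3 39-54 |
Completion: T1=2  T2=9  T3=54  T4=17  T5=39  T6=20  T7=27  T8=18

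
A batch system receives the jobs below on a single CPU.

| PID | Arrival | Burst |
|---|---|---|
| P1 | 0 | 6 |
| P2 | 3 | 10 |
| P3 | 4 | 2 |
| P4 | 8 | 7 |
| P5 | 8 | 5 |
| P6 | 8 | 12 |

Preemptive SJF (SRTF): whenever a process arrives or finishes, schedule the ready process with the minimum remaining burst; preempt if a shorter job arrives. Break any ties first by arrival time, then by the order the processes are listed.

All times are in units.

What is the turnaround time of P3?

4

Timeline: | P1 0-6 | P3 6-8 | P5 8-13 | P4 13-20 | P2 20-30 | P6 30-42 |
Completion: P1=6  P2=30  P3=8  P4=20  P5=13  P6=42
Turnaround (C−A): P1=6  P2=27  P3=4  P4=12  P5=5  P6=34
Turnaround(P3) = completion − arrival = 8 − 4 = 4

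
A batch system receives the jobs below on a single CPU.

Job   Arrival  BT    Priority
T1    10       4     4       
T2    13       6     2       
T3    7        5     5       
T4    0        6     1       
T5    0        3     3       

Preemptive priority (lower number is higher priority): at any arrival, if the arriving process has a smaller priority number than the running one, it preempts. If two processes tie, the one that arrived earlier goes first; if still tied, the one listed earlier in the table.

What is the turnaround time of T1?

Gantt: | T4 0-6 | T5 6-9 | T3 9-10 | T1 10-13 | T2 13-19 | T1 19-20 | T3 20-24 |
Completion: T1=20  T2=19  T3=24  T4=6  T5=9
Turnaround(T1) = completion − arrival = 20 − 10 = 10

10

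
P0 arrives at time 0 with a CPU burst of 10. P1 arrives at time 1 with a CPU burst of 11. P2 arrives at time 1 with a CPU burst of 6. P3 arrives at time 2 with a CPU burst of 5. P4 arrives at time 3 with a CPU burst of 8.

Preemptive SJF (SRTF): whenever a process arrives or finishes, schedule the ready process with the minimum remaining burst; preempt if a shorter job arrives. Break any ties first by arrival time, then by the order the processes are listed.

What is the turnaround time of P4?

17

Schedule: | P0 0-1 | P2 1-7 | P3 7-12 | P4 12-20 | P0 20-29 | P1 29-40 |
Completion: P0=29  P1=40  P2=7  P3=12  P4=20
Turnaround(P4) = completion − arrival = 20 − 3 = 17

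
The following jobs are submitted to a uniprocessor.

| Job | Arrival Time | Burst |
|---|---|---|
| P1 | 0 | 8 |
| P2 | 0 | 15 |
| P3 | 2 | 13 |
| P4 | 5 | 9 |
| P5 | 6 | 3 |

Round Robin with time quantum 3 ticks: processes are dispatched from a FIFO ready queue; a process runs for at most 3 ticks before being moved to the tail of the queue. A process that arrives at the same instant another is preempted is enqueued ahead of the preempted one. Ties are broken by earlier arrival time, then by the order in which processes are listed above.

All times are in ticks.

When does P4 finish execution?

38

Schedule: | P1 0-3 | P2 3-6 | P3 6-9 | P1 9-12 | P4 12-15 | P5 15-18 | P2 18-21 | P3 21-24 | P1 24-26 | P4 26-29 | P2 29-32 | P3 32-35 | P4 35-38 | P2 38-41 | P3 41-44 | P2 44-47 | P3 47-48 |
Completion: P1=26  P2=47  P3=48  P4=38  P5=18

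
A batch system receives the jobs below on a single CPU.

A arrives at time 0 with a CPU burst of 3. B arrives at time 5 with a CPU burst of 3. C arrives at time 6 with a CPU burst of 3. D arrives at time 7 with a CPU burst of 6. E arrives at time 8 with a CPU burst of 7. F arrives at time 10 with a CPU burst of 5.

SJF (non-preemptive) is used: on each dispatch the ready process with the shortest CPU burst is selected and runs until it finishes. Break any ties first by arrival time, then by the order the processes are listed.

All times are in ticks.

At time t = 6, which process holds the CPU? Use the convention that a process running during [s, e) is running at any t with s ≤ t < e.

Schedule: | A 0-3 | idle 3-5 | B 5-8 | C 8-11 | F 11-16 | D 16-22 | E 22-29 |
Completion: A=3  B=8  C=11  D=22  E=29  F=16
Turnaround (C−A): A=3  B=3  C=5  D=15  E=21  F=6

B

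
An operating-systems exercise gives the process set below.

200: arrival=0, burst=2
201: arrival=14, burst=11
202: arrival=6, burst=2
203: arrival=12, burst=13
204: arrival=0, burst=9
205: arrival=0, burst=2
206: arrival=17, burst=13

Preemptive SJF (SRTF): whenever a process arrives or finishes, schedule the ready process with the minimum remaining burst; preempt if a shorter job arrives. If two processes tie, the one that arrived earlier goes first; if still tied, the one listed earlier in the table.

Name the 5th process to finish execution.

Schedule: | 200 0-2 | 205 2-4 | 204 4-6 | 202 6-8 | 204 8-15 | 201 15-26 | 203 26-39 | 206 39-52 |
Completion: 200=2  201=26  202=8  203=39  204=15  205=4  206=52
Turnaround (C−A): 200=2  201=12  202=2  203=27  204=15  205=4  206=35
Finish order: 200 → 205 → 202 → 204 → 201 → 203 → 206

201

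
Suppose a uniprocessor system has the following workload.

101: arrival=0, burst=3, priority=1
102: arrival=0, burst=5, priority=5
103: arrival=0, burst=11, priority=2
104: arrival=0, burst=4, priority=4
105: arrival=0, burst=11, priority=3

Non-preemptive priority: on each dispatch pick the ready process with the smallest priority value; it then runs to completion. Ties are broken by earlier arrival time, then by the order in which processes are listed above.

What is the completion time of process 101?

Timeline: | 101 0-3 | 103 3-14 | 105 14-25 | 104 25-29 | 102 29-34 |
Completion: 101=3  102=34  103=14  104=29  105=25
Turnaround (C−A): 101=3  102=34  103=14  104=29  105=25

3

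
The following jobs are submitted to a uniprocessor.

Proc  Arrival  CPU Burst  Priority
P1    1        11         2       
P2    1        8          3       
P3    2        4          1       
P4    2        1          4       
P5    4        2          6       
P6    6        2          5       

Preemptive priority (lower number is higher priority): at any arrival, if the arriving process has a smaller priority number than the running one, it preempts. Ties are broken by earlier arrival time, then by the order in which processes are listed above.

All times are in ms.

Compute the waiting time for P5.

23

Timeline: | idle 0-1 | P1 1-2 | P3 2-6 | P1 6-16 | P2 16-24 | P4 24-25 | P6 25-27 | P5 27-29 |
Completion: P1=16  P2=24  P3=6  P4=25  P5=29  P6=27
Waiting(P5) = turnaround − burst = 25 − 2 = 23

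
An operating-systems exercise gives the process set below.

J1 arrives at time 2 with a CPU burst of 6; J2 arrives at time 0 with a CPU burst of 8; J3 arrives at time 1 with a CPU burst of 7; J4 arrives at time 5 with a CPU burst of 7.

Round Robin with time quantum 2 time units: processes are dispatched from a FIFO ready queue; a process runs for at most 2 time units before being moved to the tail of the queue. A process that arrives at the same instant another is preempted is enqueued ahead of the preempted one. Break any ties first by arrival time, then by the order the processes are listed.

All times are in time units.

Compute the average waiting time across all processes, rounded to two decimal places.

15.75

Schedule: | J2 0-2 | J3 2-4 | J1 4-6 | J2 6-8 | J3 8-10 | J4 10-12 | J1 12-14 | J2 14-16 | J3 16-18 | J4 18-20 | J1 20-22 | J2 22-24 | J3 24-25 | J4 25-28 |
Completion: J1=22  J2=24  J3=25  J4=28
Turnaround (C−A): J1=20  J2=24  J3=24  J4=23
Waiting times: J1=14, J2=16, J3=17, J4=16
Average waiting = (14+16+17+16) / 4 = 63/4 = 15.75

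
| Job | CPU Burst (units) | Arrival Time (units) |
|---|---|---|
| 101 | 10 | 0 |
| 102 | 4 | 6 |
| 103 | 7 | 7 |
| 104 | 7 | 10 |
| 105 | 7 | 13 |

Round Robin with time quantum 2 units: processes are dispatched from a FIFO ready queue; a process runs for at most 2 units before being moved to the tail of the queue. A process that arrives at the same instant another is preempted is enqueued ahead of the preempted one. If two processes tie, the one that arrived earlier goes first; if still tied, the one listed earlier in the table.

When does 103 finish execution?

Gantt: | 101 0-6 | 102 6-8 | 101 8-10 | 103 10-12 | 102 12-14 | 104 14-16 | 101 16-18 | 103 18-20 | 105 20-22 | 104 22-24 | 103 24-26 | 105 26-28 | 104 28-30 | 103 30-31 | 105 31-33 | 104 33-34 | 105 34-35 |
Completion: 101=18  102=14  103=31  104=34  105=35
Turnaround (C−A): 101=18  102=8  103=24  104=24  105=22

31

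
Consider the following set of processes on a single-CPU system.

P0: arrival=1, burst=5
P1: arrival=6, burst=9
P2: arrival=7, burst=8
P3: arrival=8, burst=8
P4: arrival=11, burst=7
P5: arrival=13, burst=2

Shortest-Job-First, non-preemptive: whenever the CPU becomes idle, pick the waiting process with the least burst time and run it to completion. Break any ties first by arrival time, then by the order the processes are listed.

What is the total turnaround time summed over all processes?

Gantt: | idle 0-1 | P0 1-6 | P1 6-15 | P5 15-17 | P4 17-24 | P2 24-32 | P3 32-40 |
Completion: P0=6  P1=15  P2=32  P3=40  P4=24  P5=17
Turnaround = completion − arrival: P0=5, P1=9, P2=25, P3=32, P4=13, P5=4
Total turnaround = 5 + 9 + 25 + 32 + 13 + 4 = 88

88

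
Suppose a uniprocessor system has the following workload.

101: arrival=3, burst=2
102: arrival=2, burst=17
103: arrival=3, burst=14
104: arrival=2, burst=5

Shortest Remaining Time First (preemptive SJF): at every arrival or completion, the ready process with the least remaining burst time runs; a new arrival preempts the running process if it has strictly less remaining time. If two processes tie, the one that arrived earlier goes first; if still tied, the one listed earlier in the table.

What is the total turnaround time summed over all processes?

67

Gantt: | idle 0-2 | 104 2-3 | 101 3-5 | 104 5-9 | 103 9-23 | 102 23-40 |
Completion: 101=5  102=40  103=23  104=9
Turnaround = completion − arrival: 101=2, 102=38, 103=20, 104=7
Total turnaround = 2 + 38 + 20 + 7 = 67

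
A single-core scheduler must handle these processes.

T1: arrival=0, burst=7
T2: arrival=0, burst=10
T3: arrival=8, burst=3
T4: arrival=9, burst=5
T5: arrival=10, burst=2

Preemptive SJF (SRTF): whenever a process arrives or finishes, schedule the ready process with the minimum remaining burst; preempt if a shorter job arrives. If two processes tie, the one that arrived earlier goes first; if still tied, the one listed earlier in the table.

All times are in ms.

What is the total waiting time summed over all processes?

Timeline: | T1 0-7 | T2 7-8 | T3 8-11 | T5 11-13 | T4 13-18 | T2 18-27 |
Completion: T1=7  T2=27  T3=11  T4=18  T5=13
Turnaround (C−A): T1=7  T2=27  T3=3  T4=9  T5=3
Waiting = turnaround − burst: T1=0, T2=17, T3=0, T4=4, T5=1
Total waiting = 0 + 17 + 0 + 4 + 1 = 22

22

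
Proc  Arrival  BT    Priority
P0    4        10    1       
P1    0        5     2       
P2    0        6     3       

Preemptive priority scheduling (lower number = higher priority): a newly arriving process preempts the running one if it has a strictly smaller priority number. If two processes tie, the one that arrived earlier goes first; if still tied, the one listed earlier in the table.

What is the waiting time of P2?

15

Timeline: | P1 0-4 | P0 4-14 | P1 14-15 | P2 15-21 |
Completion: P0=14  P1=15  P2=21
Turnaround (C−A): P0=10  P1=15  P2=21
Waiting(P2) = turnaround − burst = 21 − 6 = 15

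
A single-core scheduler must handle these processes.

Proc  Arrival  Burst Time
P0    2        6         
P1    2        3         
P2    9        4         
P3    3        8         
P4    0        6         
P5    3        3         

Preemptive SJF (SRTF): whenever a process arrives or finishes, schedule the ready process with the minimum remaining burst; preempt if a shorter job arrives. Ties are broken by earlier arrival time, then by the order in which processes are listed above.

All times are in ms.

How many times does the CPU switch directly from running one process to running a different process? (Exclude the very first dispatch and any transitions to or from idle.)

Gantt: | P4 0-2 | P1 2-5 | P5 5-8 | P4 8-12 | P2 12-16 | P0 16-22 | P3 22-30 |
Completion: P0=22  P1=5  P2=16  P3=30  P4=12  P5=8
Turnaround (C−A): P0=20  P1=3  P2=7  P3=27  P4=12  P5=5

6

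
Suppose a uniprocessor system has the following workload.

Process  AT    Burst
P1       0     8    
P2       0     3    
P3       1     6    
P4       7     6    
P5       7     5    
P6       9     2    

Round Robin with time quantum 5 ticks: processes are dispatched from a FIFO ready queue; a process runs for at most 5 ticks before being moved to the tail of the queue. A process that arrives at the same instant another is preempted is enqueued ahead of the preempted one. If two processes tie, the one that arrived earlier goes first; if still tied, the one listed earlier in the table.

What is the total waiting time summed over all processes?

83

Timeline: | P1 0-5 | P2 5-8 | P3 8-13 | P1 13-16 | P4 16-21 | P5 21-26 | P6 26-28 | P3 28-29 | P4 29-30 |
Completion: P1=16  P2=8  P3=29  P4=30  P5=26  P6=28
Turnaround (C−A): P1=16  P2=8  P3=28  P4=23  P5=19  P6=19
Waiting = turnaround − burst: P1=8, P2=5, P3=22, P4=17, P5=14, P6=17
Total waiting = 8 + 5 + 22 + 17 + 14 + 17 = 83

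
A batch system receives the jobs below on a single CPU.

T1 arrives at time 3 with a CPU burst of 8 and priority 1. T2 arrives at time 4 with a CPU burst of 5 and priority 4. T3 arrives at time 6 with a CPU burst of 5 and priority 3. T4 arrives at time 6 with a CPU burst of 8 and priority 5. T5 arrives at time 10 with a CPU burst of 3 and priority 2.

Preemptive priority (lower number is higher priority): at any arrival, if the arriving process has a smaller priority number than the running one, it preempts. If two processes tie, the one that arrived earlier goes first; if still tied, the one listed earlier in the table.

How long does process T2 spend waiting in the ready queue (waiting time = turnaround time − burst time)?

15

Timeline: | idle 0-3 | T1 3-11 | T5 11-14 | T3 14-19 | T2 19-24 | T4 24-32 |
Completion: T1=11  T2=24  T3=19  T4=32  T5=14
Turnaround (C−A): T1=8  T2=20  T3=13  T4=26  T5=4
Waiting(T2) = turnaround − burst = 20 − 5 = 15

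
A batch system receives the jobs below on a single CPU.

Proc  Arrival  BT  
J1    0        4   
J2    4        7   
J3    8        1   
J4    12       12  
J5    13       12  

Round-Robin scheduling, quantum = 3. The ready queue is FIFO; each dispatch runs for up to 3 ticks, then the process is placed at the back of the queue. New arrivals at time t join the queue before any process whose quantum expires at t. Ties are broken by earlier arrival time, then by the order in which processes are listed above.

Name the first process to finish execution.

Timeline: | J1 0-4 | J2 4-10 | J3 10-11 | J2 11-12 | J4 12-15 | J5 15-18 | J4 18-21 | J5 21-24 | J4 24-27 | J5 27-30 | J4 30-33 | J5 33-36 |
Completion: J1=4  J2=12  J3=11  J4=33  J5=36
Turnaround (C−A): J1=4  J2=8  J3=3  J4=21  J5=23
Finish order: J1 → J3 → J2 → J4 → J5

J1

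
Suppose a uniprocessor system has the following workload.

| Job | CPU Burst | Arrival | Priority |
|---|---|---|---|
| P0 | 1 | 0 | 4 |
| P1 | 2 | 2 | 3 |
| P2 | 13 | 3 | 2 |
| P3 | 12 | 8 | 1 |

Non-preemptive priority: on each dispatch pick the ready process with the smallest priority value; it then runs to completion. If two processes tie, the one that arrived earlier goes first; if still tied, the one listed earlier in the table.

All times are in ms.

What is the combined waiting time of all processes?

10

Gantt: | P0 0-1 | idle 1-2 | P1 2-4 | P2 4-17 | P3 17-29 |
Completion: P0=1  P1=4  P2=17  P3=29
Turnaround (C−A): P0=1  P1=2  P2=14  P3=21
Waiting = turnaround − burst: P0=0, P1=0, P2=1, P3=9
Total waiting = 0 + 0 + 1 + 9 = 10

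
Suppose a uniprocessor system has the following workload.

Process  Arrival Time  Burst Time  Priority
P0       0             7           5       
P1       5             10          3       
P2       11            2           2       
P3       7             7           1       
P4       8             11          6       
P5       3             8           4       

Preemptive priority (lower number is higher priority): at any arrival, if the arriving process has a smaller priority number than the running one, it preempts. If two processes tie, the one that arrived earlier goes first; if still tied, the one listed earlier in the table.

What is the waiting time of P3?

Schedule: | P0 0-3 | P5 3-5 | P1 5-7 | P3 7-14 | P2 14-16 | P1 16-24 | P5 24-30 | P0 30-34 | P4 34-45 |
Completion: P0=34  P1=24  P2=16  P3=14  P4=45  P5=30
Waiting(P3) = turnaround − burst = 7 − 7 = 0

0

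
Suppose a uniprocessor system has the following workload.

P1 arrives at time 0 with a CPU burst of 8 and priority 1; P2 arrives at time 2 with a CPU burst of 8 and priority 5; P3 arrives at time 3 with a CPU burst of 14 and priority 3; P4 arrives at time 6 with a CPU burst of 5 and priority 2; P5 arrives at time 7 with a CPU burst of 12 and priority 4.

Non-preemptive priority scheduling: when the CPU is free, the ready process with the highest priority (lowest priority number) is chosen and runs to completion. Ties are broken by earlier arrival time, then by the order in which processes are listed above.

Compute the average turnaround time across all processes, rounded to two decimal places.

23.20

Schedule: | P1 0-8 | P4 8-13 | P3 13-27 | P5 27-39 | P2 39-47 |
Completion: P1=8  P2=47  P3=27  P4=13  P5=39
Turnaround (C−A): P1=8  P2=45  P3=24  P4=7  P5=32
Turnaround times: P1=8, P2=45, P3=24, P4=7, P5=32
Average turnaround = (8+45+24+7+32) / 5 = 116/5 = 23.20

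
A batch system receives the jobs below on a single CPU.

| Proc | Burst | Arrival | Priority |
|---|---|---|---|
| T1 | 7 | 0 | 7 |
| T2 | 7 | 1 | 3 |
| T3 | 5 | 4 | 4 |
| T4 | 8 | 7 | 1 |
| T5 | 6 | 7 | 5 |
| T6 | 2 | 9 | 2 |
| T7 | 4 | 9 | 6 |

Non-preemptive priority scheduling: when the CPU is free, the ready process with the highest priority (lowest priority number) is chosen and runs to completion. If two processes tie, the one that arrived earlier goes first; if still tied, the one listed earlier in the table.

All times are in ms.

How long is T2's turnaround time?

Gantt: | T1 0-7 | T4 7-15 | T6 15-17 | T2 17-24 | T3 24-29 | T5 29-35 | T7 35-39 |
Completion: T1=7  T2=24  T3=29  T4=15  T5=35  T6=17  T7=39
Turnaround(T2) = completion − arrival = 24 − 1 = 23

23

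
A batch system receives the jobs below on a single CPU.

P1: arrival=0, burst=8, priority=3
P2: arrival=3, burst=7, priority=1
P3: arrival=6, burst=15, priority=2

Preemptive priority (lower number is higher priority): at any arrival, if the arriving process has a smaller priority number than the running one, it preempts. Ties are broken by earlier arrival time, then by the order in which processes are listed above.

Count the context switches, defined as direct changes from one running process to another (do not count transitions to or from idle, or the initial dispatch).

Schedule: | P1 0-3 | P2 3-10 | P3 10-25 | P1 25-30 |
Completion: P1=30  P2=10  P3=25
Turnaround (C−A): P1=30  P2=7  P3=19

3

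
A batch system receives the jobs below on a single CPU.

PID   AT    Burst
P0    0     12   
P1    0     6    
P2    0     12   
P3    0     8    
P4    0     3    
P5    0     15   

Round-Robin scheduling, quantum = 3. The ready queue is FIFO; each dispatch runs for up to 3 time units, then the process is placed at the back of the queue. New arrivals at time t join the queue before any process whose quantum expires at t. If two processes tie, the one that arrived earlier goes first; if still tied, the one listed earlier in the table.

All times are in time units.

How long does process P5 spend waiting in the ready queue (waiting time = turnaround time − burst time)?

Timeline: | P0 0-3 | P1 3-6 | P2 6-9 | P3 9-12 | P4 12-15 | P5 15-18 | P0 18-21 | P1 21-24 | P2 24-27 | P3 27-30 | P5 30-33 | P0 33-36 | P2 36-39 | P3 39-41 | P5 41-44 | P0 44-47 | P2 47-50 | P5 50-56 |
Completion: P0=47  P1=24  P2=50  P3=41  P4=15  P5=56
Waiting(P5) = turnaround − burst = 56 − 15 = 41

41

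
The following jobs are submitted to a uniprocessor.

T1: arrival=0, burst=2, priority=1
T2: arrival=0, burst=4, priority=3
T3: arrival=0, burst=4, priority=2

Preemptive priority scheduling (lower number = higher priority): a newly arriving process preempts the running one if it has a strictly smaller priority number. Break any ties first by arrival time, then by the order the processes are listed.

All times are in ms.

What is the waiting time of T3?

2

Schedule: | T1 0-2 | T3 2-6 | T2 6-10 |
Completion: T1=2  T2=10  T3=6
Turnaround (C−A): T1=2  T2=10  T3=6
Waiting(T3) = turnaround − burst = 6 − 4 = 2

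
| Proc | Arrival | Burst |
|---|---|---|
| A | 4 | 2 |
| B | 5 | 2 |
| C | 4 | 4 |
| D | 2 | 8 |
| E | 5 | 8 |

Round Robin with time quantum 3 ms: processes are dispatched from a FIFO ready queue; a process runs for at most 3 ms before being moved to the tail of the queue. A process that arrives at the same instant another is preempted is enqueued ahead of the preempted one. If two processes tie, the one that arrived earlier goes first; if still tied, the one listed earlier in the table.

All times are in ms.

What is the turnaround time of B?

Schedule: | idle 0-2 | D 2-5 | A 5-7 | C 7-10 | B 10-12 | E 12-15 | D 15-18 | C 18-19 | E 19-22 | D 22-24 | E 24-26 |
Completion: A=7  B=12  C=19  D=24  E=26
Turnaround(B) = completion − arrival = 12 − 5 = 7

7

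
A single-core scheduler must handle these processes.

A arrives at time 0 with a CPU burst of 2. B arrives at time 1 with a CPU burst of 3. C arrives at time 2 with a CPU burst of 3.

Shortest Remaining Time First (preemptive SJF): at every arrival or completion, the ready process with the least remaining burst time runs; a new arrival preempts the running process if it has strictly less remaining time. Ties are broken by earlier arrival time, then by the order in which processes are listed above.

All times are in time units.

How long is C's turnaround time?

6

Schedule: | A 0-2 | B 2-5 | C 5-8 |
Completion: A=2  B=5  C=8
Turnaround (C−A): A=2  B=4  C=6
Turnaround(C) = completion − arrival = 8 − 2 = 6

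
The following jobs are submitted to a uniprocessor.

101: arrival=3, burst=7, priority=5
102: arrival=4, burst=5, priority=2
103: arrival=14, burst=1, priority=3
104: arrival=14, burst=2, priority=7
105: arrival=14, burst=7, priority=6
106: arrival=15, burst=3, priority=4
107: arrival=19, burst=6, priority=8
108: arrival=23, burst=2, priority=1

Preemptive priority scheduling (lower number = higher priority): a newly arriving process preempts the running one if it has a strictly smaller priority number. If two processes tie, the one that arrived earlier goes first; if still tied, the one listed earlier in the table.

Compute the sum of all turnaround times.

74

Schedule: | idle 0-3 | 101 3-4 | 102 4-9 | 101 9-14 | 103 14-15 | 106 15-18 | 101 18-19 | 105 19-23 | 108 23-25 | 105 25-28 | 104 28-30 | 107 30-36 |
Completion: 101=19  102=9  103=15  104=30  105=28  106=18  107=36  108=25
Turnaround (C−A): 101=16  102=5  103=1  104=16  105=14  106=3  107=17  108=2
Turnaround = completion − arrival: 101=16, 102=5, 103=1, 104=16, 105=14, 106=3, 107=17, 108=2
Total turnaround = 16 + 5 + 1 + 16 + 14 + 3 + 17 + 2 = 74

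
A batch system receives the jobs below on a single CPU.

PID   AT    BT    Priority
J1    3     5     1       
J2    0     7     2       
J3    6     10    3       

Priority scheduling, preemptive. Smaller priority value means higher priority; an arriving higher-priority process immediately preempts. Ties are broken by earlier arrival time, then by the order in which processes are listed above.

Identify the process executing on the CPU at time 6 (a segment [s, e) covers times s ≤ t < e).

Gantt: | J2 0-3 | J1 3-8 | J2 8-12 | J3 12-22 |
Completion: J1=8  J2=12  J3=22
Turnaround (C−A): J1=5  J2=12  J3=16

J1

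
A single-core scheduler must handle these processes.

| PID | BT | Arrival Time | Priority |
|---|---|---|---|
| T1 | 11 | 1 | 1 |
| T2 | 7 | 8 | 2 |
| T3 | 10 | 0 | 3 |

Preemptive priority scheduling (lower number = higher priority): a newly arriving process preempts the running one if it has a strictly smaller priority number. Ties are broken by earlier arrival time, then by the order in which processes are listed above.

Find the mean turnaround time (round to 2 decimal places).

Schedule: | T3 0-1 | T1 1-12 | T2 12-19 | T3 19-28 |
Completion: T1=12  T2=19  T3=28
Turnaround (C−A): T1=11  T2=11  T3=28
Turnaround times: T1=11, T2=11, T3=28
Average turnaround = (11+11+28) / 3 = 50/3 = 16.67

16.67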